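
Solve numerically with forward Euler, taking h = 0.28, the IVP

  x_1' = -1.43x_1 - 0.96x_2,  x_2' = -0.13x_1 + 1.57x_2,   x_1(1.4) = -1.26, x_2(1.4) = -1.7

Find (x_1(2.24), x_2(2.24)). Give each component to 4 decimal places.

Euler on (x_1,x_2): x_1_{n+1} = x_1_n + h·x_1', x_2_{n+1} = x_2_n + h·x_2'.
1.400000: (-1.260000, -1.700000); f=(3.433800, -2.505200) → (-0.298536, -2.401456)
1.680000: (-0.298536, -2.401456); f=(2.732304, -3.731476) → (0.466509, -3.446269)
1.960000: (0.466509, -3.446269); f=(2.641310, -5.471289) → (1.206076, -4.978230)
(x_1(2.24), x_2(2.24)) ≈ (1.2061, -4.9782)

1.2061, -4.9782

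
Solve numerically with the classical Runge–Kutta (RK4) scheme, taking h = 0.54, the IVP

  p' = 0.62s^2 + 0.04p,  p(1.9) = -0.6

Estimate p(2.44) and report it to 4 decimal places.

0.9874

RK4: k1 = f(s_n, p_n); k2 = f(s_n + h/2, p_n + (h/2)·k1); k3 = f(s_n + h/2, p_n + (h/2)·k2); k4 = f(s_n + h, p_n + h·k3); p_{n+1} = p_n + (h/6)·(k1 + 2k2 + 2k3 + k4).
s=1.900000, p=-0.600000:
  k1 = f(1.900000, -0.600000) = 2.214200
  k2 = f(2.170000, -0.002166) = 2.919431
  k3 = f(2.170000, 0.188246) = 2.927048
  k4 = f(2.440000, 0.980606) = 3.730456
  p ← -0.600000 + (0.54/6)·(k1 + 2k2 + 2k3 + k4) = 0.987385
p(2.44) ≈ 0.9874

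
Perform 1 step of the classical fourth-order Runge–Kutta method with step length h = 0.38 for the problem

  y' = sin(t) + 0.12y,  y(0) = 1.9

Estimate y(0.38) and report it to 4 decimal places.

2.0611

RK4: k1 = f(t_n, y_n); k2 = f(t_n + h/2, y_n + (h/2)·k1); k3 = f(t_n + h/2, y_n + (h/2)·k2); k4 = f(t_n + h, y_n + h·k3); y_{n+1} = y_n + (h/6)·(k1 + 2k2 + 2k3 + k4).
t=0.000000, y=1.900000:
  k1 = f(0.000000, 1.900000) = 0.228000
  k2 = f(0.190000, 1.943320) = 0.422057
  k3 = f(0.190000, 1.980191) = 0.426482
  k4 = f(0.380000, 2.062063) = 0.618368
  y ← 1.900000 + (0.38/6)·(k1 + 2k2 + 2k3 + k4) = 2.061085
y(0.38) ≈ 2.0611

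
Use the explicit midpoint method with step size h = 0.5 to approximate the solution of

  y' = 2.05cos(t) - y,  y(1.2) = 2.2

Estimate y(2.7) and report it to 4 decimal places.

Midpoint: k1 = f(t_n, y_n); k2 = f(t_n + h/2, y_n + (h/2)·k1); y_{n+1} = y_n + h·k2.
t=1.200000, y=2.200000:
  k1 = f(1.200000, 2.200000) = -1.457167
  k2 = f(1.450000, 1.835708) = -1.588678
  y ← 2.200000 + 0.5·(-1.588678) = 1.405661
t=1.700000, y=1.405661:
  k1 = f(1.700000, 1.405661) = -1.669792
  k2 = f(1.950000, 0.988213) = -1.747084
  y ← 1.405661 + 0.5·(-1.747084) = 0.532119
t=2.200000, y=0.532119:
  k1 = f(2.200000, 0.532119) = -1.738547
  k2 = f(2.450000, 0.097483) = -1.676457
  y ← 0.532119 + 0.5·(-1.676457) = -0.306109
y(2.7) ≈ -0.3061

-0.3061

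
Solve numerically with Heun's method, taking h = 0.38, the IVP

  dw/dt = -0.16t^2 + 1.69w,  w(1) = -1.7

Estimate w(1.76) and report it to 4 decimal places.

Heun: k1 = f(t_n, w_n); k2 = f(t_n + h, w_n + h·k1); w_{n+1} = w_n + (h/2)·(k1 + k2).
t=1.000000, w=-1.700000:
  k1 = f(1.000000, -1.700000) = -3.033000
  k2 = f(1.380000, -2.852540) = -5.125497
  w ← -1.700000 + (0.38/2)·(-3.033000 + (-5.125497)) = -3.250114
t=1.380000, w=-3.250114:
  k1 = f(1.380000, -3.250114) = -5.797397
  k2 = f(1.760000, -5.453125) = -9.711398
  w ← -3.250114 + (0.38/2)·(-5.797397 + (-9.711398)) = -6.196785
w(1.76) ≈ -6.1968

-6.1968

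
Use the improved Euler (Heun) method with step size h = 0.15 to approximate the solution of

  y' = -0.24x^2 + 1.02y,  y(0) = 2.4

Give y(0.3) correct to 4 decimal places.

3.2531

Heun: k1 = f(x_n, y_n); k2 = f(x_n + h, y_n + h·k1); y_{n+1} = y_n + (h/2)·(k1 + k2).
x=0.000000, y=2.400000:
  k1 = f(0.000000, 2.400000) = 2.448000
  k2 = f(0.150000, 2.767200) = 2.817144
  y ← 2.400000 + (0.15/2)·(2.448000 + 2.817144) = 2.794886
x=0.150000, y=2.794886:
  k1 = f(0.150000, 2.794886) = 2.845384
  k2 = f(0.300000, 3.221693) = 3.264527
  y ← 2.794886 + (0.15/2)·(2.845384 + 3.264527) = 3.253129
y(0.3) ≈ 3.2531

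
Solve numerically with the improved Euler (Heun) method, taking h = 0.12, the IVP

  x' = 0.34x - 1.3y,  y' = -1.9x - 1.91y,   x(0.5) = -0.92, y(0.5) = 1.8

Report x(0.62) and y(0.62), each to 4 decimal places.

-1.2290, 1.6567

Heun on (x,y): k1 = f(t_n, state_n); k2 = f(t_n + h, state_n + h·k1); state_{n+1} = state_n + (h/2)·(k1 + k2).
0.500000: (-0.920000, 1.800000)
  k1 = (-2.652800, -1.690000)
  predictor → (-1.238336, 1.597200)
  k2 = (-2.497394, -0.697814)
  → (-1.229012, 1.656731)
(x(0.62), y(0.62)) ≈ (-1.2290, 1.6567)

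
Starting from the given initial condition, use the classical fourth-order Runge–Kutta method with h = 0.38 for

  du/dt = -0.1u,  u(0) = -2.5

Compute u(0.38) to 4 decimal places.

RK4: k1 = f(t_n, u_n); k2 = f(t_n + h/2, u_n + (h/2)·k1); k3 = f(t_n + h/2, u_n + (h/2)·k2); k4 = f(t_n + h, u_n + h·k3); u_{n+1} = u_n + (h/6)·(k1 + 2k2 + 2k3 + k4).
t=0.000000, u=-2.500000:
  k1 = f(0.000000, -2.500000) = 0.250000
  k2 = f(0.190000, -2.452500) = 0.245250
  k3 = f(0.190000, -2.453403) = 0.245340
  k4 = f(0.380000, -2.406771) = 0.240677
  u ← -2.500000 + (0.38/6)·(k1 + 2k2 + 2k3 + k4) = -2.406782
u(0.38) ≈ -2.4068

-2.4068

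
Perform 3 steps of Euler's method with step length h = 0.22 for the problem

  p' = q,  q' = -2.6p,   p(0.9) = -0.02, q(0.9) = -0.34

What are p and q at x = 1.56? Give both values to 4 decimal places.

-0.2274, -0.1788

Euler on (p,q): p_{n+1} = p_n + h·p', q_{n+1} = q_n + h·q'.
0.900000: (-0.020000, -0.340000); f=(-0.340000, 0.052000) → (-0.094800, -0.328560)
1.120000: (-0.094800, -0.328560); f=(-0.328560, 0.246480) → (-0.167083, -0.274334)
1.340000: (-0.167083, -0.274334); f=(-0.274334, 0.434416) → (-0.227437, -0.178763)
(p(1.56), q(1.56)) ≈ (-0.2274, -0.1788)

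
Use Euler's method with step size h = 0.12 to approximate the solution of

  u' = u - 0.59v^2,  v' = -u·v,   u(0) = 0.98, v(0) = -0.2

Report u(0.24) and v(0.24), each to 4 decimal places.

1.2239, -0.1533

Euler on (u,v): u_{n+1} = u_n + h·u', v_{n+1} = v_n + h·v'.
0.000000: (0.980000, -0.200000); f=(0.956400, 0.196000) → (1.094768, -0.176480)
0.120000: (1.094768, -0.176480); f=(1.076392, 0.193205) → (1.223935, -0.153295)
(u(0.24), v(0.24)) ≈ (1.2239, -0.1533)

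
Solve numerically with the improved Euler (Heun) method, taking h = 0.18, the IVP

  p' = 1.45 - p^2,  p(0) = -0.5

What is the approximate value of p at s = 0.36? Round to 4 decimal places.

-0.0143

Heun: k1 = f(s_n, p_n); k2 = f(s_n + h, p_n + h·k1); p_{n+1} = p_n + (h/2)·(k1 + k2).
s=0.000000, p=-0.500000:
  k1 = f(0.000000, -0.500000) = 1.200000
  k2 = f(0.180000, -0.284000) = 1.369344
  p ← -0.500000 + (0.18/2)·(1.200000 + 1.369344) = -0.268759
s=0.180000, p=-0.268759:
  k1 = f(0.180000, -0.268759) = 1.377769
  k2 = f(0.360000, -0.020761) = 1.449569
  p ← -0.268759 + (0.18/2)·(1.377769 + 1.449569) = -0.014299
p(0.36) ≈ -0.0143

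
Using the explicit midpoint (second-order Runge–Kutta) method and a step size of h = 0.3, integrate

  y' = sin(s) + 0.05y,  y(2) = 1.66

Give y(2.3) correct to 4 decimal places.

Midpoint: k1 = f(s_n, y_n); k2 = f(s_n + h/2, y_n + (h/2)·k1); y_{n+1} = y_n + h·k2.
s=2.000000, y=1.660000:
  k1 = f(2.000000, 1.660000) = 0.992297
  k2 = f(2.150000, 1.808845) = 0.927341
  y ← 1.660000 + 0.3·0.927341 = 1.938202
y(2.3) ≈ 1.9382

1.9382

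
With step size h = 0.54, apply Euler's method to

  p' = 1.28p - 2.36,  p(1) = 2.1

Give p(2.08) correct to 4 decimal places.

2.5767

Euler: p_{n+1} = p_n + h·f(t_n, p_n).
t=1.000000, p=2.100000: f=0.328000 → p ← 2.100000 + 0.54·0.328000 = 2.277120
t=1.540000, p=2.277120: f=0.554714 → p ← 2.277120 + 0.54·0.554714 = 2.576665
p(2.08) ≈ 2.5767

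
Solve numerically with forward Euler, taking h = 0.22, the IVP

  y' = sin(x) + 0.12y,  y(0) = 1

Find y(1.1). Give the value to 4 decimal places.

Euler: y_{n+1} = y_n + h·f(x_n, y_n).
x=0.000000, y=1.000000: f=0.120000 → y ← 1.000000 + 0.22·0.120000 = 1.026400
x=0.220000, y=1.026400: f=0.341398 → y ← 1.026400 + 0.22·0.341398 = 1.101507
x=0.440000, y=1.101507: f=0.558120 → y ← 1.101507 + 0.22·0.558120 = 1.224294
x=0.660000, y=1.224294: f=0.760032 → y ← 1.224294 + 0.22·0.760032 = 1.391501
x=0.880000, y=1.391501: f=0.937719 → y ← 1.391501 + 0.22·0.937719 = 1.597799
y(1.1) ≈ 1.5978

1.5978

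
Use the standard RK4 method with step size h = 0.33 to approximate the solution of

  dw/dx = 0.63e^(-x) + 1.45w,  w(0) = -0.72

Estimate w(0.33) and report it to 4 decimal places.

-0.9316

RK4: k1 = f(x_n, w_n); k2 = f(x_n + h/2, w_n + (h/2)·k1); k3 = f(x_n + h/2, w_n + (h/2)·k2); k4 = f(x_n + h, w_n + h·k3); w_{n+1} = w_n + (h/6)·(k1 + 2k2 + 2k3 + k4).
x=0.000000, w=-0.720000:
  k1 = f(0.000000, -0.720000) = -0.414000
  k2 = f(0.165000, -0.788310) = -0.608876
  k3 = f(0.165000, -0.820465) = -0.655501
  k4 = f(0.330000, -0.936315) = -0.904735
  w ← -0.720000 + (0.33/6)·(k1 + 2k2 + 2k3 + k4) = -0.931612
w(0.33) ≈ -0.9316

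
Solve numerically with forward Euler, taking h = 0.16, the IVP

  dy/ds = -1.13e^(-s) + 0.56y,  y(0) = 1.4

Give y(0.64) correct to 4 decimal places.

Euler: y_{n+1} = y_n + h·f(s_n, y_n).
s=0.000000, y=1.400000: f=-0.346000 → y ← 1.400000 + 0.16·(-0.346000) = 1.344640
s=0.160000, y=1.344640: f=-0.209924 → y ← 1.344640 + 0.16·(-0.209924) = 1.311052
s=0.320000, y=1.311052: f=-0.086359 → y ← 1.311052 + 0.16·(-0.086359) = 1.297235
s=0.480000, y=1.297235: f=0.027226 → y ← 1.297235 + 0.16·0.027226 = 1.301591
y(0.64) ≈ 1.3016

1.3016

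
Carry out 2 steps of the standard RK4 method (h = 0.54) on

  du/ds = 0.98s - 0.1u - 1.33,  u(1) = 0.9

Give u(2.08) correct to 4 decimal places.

RK4: k1 = f(s_n, u_n); k2 = f(s_n + h/2, u_n + (h/2)·k1); k3 = f(s_n + h/2, u_n + (h/2)·k2); k4 = f(s_n + h, u_n + h·k3); u_{n+1} = u_n + (h/6)·(k1 + 2k2 + 2k3 + k4).
s=1.000000, u=0.900000:
  k1 = f(1.000000, 0.900000) = -0.440000
  k2 = f(1.270000, 0.781200) = -0.163520
  k3 = f(1.270000, 0.855850) = -0.170985
  k4 = f(1.540000, 0.807668) = 0.098433
  u ← 0.900000 + (0.54/6)·(k1 + 2k2 + 2k3 + k4) = 0.809048
s=1.540000, u=0.809048:
  k1 = f(1.540000, 0.809048) = 0.098295
  k2 = f(1.810000, 0.835588) = 0.360241
  k3 = f(1.810000, 0.906313) = 0.353169
  k4 = f(2.080000, 0.999759) = 0.608424
  u ← 0.809048 + (0.54/6)·(k1 + 2k2 + 2k3 + k4) = 1.001067
u(2.08) ≈ 1.0011

1.0011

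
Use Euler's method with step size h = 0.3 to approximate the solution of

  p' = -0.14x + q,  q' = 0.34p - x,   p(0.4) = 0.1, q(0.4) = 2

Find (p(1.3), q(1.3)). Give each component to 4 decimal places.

1.7038, 1.5744

Euler on (p,q): p_{n+1} = p_n + h·p', q_{n+1} = q_n + h·q'.
0.400000: (0.100000, 2.000000); f=(1.944000, -0.366000) → (0.683200, 1.890200)
0.700000: (0.683200, 1.890200); f=(1.792200, -0.467712) → (1.220860, 1.749886)
1.000000: (1.220860, 1.749886); f=(1.609886, -0.584908) → (1.703826, 1.574414)
(p(1.3), q(1.3)) ≈ (1.7038, 1.5744)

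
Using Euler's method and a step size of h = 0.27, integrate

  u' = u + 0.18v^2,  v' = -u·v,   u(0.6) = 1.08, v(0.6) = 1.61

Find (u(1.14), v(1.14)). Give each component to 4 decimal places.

1.9651, 0.6794

Euler on (u,v): u_{n+1} = u_n + h·u', v_{n+1} = v_n + h·v'.
0.600000: (1.080000, 1.610000); f=(1.546578, -1.738800) → (1.497576, 1.140524)
0.870000: (1.497576, 1.140524); f=(1.731719, -1.708021) → (1.965140, 0.679358)
(u(1.14), v(1.14)) ≈ (1.9651, 0.6794)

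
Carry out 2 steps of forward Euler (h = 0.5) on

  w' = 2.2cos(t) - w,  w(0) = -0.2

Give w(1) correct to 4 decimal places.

1.4653

Euler: w_{n+1} = w_n + h·f(t_n, w_n).
t=0.000000, w=-0.200000: f=2.400000 → w ← -0.200000 + 0.5·2.400000 = 1.000000
t=0.500000, w=1.000000: f=0.930682 → w ← 1.000000 + 0.5·0.930682 = 1.465341
w(1) ≈ 1.4653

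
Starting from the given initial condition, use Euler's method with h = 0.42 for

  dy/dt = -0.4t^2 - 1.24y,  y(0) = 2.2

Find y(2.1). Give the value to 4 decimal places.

-0.5769

Euler: y_{n+1} = y_n + h·f(t_n, y_n).
t=0.000000, y=2.200000: f=-2.728000 → y ← 2.200000 + 0.42·(-2.728000) = 1.054240
t=0.420000, y=1.054240: f=-1.377818 → y ← 1.054240 + 0.42·(-1.377818) = 0.475557
t=0.840000, y=0.475557: f=-0.871930 → y ← 0.475557 + 0.42·(-0.871930) = 0.109346
t=1.260000, y=0.109346: f=-0.770629 → y ← 0.109346 + 0.42·(-0.770629) = -0.214318
t=1.680000, y=-0.214318: f=-0.863205 → y ← -0.214318 + 0.42·(-0.863205) = -0.576864
y(2.1) ≈ -0.5769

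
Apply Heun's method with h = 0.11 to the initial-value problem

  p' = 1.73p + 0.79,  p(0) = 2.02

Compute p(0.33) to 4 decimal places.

Heun: k1 = f(x_n, p_n); k2 = f(x_n + h, p_n + h·k1); p_{n+1} = p_n + (h/2)·(k1 + k2).
x=0.000000, p=2.020000:
  k1 = f(0.000000, 2.020000) = 4.284600
  k2 = f(0.110000, 2.491306) = 5.099959
  p ← 2.020000 + (0.11/2)·(4.284600 + 5.099959) = 2.536151
x=0.110000, p=2.536151:
  k1 = f(0.110000, 2.536151) = 5.177541
  k2 = f(0.220000, 3.105680) = 6.162827
  p ← 2.536151 + (0.11/2)·(5.177541 + 6.162827) = 3.159871
x=0.220000, p=3.159871:
  k1 = f(0.220000, 3.159871) = 6.256577
  k2 = f(0.330000, 3.848094) = 7.447203
  p ← 3.159871 + (0.11/2)·(6.256577 + 7.447203) = 3.913579
p(0.33) ≈ 3.9136

3.9136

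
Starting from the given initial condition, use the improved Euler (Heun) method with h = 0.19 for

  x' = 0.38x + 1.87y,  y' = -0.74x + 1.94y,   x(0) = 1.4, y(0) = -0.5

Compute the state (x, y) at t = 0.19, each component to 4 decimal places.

Heun on (x,y): k1 = f(t_n, state_n); k2 = f(t_n + h, state_n + h·k1); state_{n+1} = state_n + (h/2)·(k1 + k2).
0.000000: (1.400000, -0.500000)
  k1 = (-0.403000, -2.006000)
  predictor → (1.323430, -0.881140)
  k2 = (-1.144828, -2.688750)
  → (1.252956, -0.946001)
(x(0.19), y(0.19)) ≈ (1.2530, -0.9460)

1.2530, -0.9460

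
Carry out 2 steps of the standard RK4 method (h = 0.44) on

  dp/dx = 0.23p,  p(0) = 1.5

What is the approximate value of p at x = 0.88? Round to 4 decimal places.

RK4: k1 = f(x_n, p_n); k2 = f(x_n + h/2, p_n + (h/2)·k1); k3 = f(x_n + h/2, p_n + (h/2)·k2); k4 = f(x_n + h, p_n + h·k3); p_{n+1} = p_n + (h/6)·(k1 + 2k2 + 2k3 + k4).
x=0.000000, p=1.500000:
  k1 = f(0.000000, 1.500000) = 0.345000
  k2 = f(0.220000, 1.575900) = 0.362457
  k3 = f(0.220000, 1.579741) = 0.363340
  k4 = f(0.440000, 1.659870) = 0.381770
  p ← 1.500000 + (0.44/6)·(k1 + 2k2 + 2k3 + k4) = 1.659747
x=0.440000, p=1.659747:
  k1 = f(0.440000, 1.659747) = 0.381742
  k2 = f(0.660000, 1.743730) = 0.401058
  k3 = f(0.660000, 1.747979) = 0.402035
  k4 = f(0.880000, 1.836642) = 0.422428
  p ← 1.659747 + (0.44/6)·(k1 + 2k2 + 2k3 + k4) = 1.836506
p(0.88) ≈ 1.8365

1.8365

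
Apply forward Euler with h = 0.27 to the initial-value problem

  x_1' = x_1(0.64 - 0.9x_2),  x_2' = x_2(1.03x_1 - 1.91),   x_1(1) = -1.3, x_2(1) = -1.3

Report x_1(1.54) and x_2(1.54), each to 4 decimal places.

-2.3448, 0.0086

Euler on (x_1,x_2): x_1_{n+1} = x_1_n + h·x_1', x_2_{n+1} = x_2_n + h·x_2'.
1.000000: (-1.300000, -1.300000); f=(-2.353000, 4.223700) → (-1.935310, -0.159601)
1.270000: (-1.935310, -0.159601); f=(-1.516588, 0.622982) → (-2.344789, 0.008604)
(x_1(1.54), x_2(1.54)) ≈ (-2.3448, 0.0086)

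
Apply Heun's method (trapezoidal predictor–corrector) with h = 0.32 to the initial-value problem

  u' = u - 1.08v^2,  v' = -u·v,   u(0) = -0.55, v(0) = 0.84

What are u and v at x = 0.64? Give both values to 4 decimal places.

-2.1028, 1.6718

Heun on (u,v): k1 = f(x_n, state_n); k2 = f(x_n + h, state_n + h·k1); state_{n+1} = state_n + (h/2)·(k1 + k2).
0.000000: (-0.550000, 0.840000)
  k1 = (-1.312048, 0.462000)
  predictor → (-0.969855, 0.987840)
  k2 = (-2.023749, 0.958062)
  → (-1.083728, 1.067210)
0.320000: (-1.083728, 1.067210)
  k1 = (-2.313780, 1.156565)
  predictor → (-1.824137, 1.437311)
  k2 = (-4.055268, 2.621852)
  → (-2.102775, 1.671757)
(u(0.64), v(0.64)) ≈ (-2.1028, 1.6718)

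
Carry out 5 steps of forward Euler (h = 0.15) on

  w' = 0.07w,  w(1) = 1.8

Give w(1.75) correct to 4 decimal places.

Euler: w_{n+1} = w_n + h·f(s_n, w_n).
s=1.000000, w=1.800000: f=0.126000 → w ← 1.800000 + 0.15·0.126000 = 1.818900
s=1.150000, w=1.818900: f=0.127323 → w ← 1.818900 + 0.15·0.127323 = 1.837998
s=1.300000, w=1.837998: f=0.128660 → w ← 1.837998 + 0.15·0.128660 = 1.857297
s=1.450000, w=1.857297: f=0.130011 → w ← 1.857297 + 0.15·0.130011 = 1.876799
s=1.600000, w=1.876799: f=0.131376 → w ← 1.876799 + 0.15·0.131376 = 1.896505
w(1.75) ≈ 1.8965

1.8965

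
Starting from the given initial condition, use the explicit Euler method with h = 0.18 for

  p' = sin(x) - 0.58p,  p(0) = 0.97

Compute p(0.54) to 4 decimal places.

Euler: p_{n+1} = p_n + h·f(x_n, p_n).
x=0.000000, p=0.970000: f=-0.562600 → p ← 0.970000 + 0.18·(-0.562600) = 0.868732
x=0.180000, p=0.868732: f=-0.324835 → p ← 0.868732 + 0.18·(-0.324835) = 0.810262
x=0.360000, p=0.810262: f=-0.117678 → p ← 0.810262 + 0.18·(-0.117678) = 0.789080
p(0.54) ≈ 0.7891

0.7891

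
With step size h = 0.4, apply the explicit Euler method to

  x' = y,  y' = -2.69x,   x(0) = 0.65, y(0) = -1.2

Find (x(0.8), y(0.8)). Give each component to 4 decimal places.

-0.5898, -2.0823

Euler on (x,y): x_{n+1} = x_n + h·x', y_{n+1} = y_n + h·y'.
0.000000: (0.650000, -1.200000); f=(-1.200000, -1.748500) → (0.170000, -1.899400)
0.400000: (0.170000, -1.899400); f=(-1.899400, -0.457300) → (-0.589760, -2.082320)
(x(0.8), y(0.8)) ≈ (-0.5898, -2.0823)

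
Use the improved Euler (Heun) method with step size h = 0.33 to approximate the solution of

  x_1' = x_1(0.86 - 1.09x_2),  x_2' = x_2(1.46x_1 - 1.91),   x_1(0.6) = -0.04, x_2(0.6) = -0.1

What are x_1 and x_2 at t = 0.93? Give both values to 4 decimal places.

Heun on (x_1,x_2): k1 = f(t_n, state_n); k2 = f(t_n + h, state_n + h·k1); state_{n+1} = state_n + (h/2)·(k1 + k2).
0.600000: (-0.040000, -0.100000)
  k1 = (-0.038760, 0.196840)
  predictor → (-0.052791, -0.035043)
  k2 = (-0.047417, 0.069633)
  → (-0.054219, -0.056032)
(x_1(0.93), x_2(0.93)) ≈ (-0.0542, -0.0560)

-0.0542, -0.0560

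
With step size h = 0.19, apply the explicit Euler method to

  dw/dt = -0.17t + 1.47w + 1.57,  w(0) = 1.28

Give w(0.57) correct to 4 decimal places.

3.8279

Euler: w_{n+1} = w_n + h·f(t_n, w_n).
t=0.000000, w=1.280000: f=3.451600 → w ← 1.280000 + 0.19·3.451600 = 1.935804
t=0.190000, w=1.935804: f=4.383332 → w ← 1.935804 + 0.19·4.383332 = 2.768637
t=0.380000, w=2.768637: f=5.575296 → w ← 2.768637 + 0.19·5.575296 = 3.827943
w(0.57) ≈ 3.8279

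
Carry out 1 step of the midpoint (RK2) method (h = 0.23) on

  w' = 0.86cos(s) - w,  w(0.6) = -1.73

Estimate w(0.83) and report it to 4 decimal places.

-1.2473

Midpoint: k1 = f(s_n, w_n); k2 = f(s_n + h/2, w_n + (h/2)·k1); w_{n+1} = w_n + h·k2.
s=0.600000, w=-1.730000:
  k1 = f(0.600000, -1.730000) = 2.439789
  k2 = f(0.715000, -1.449424) = 2.098804
  w ← -1.730000 + 0.23·2.098804 = -1.247275
w(0.83) ≈ -1.2473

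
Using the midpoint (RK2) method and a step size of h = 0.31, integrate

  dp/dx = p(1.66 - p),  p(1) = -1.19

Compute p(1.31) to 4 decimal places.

-2.9854

Midpoint: k1 = f(x_n, p_n); k2 = f(x_n + h/2, p_n + (h/2)·k1); p_{n+1} = p_n + h·k2.
x=1.000000, p=-1.190000:
  k1 = f(1.000000, -1.190000) = -3.391500
  k2 = f(1.155000, -1.715682) = -5.791599
  p ← -1.190000 + 0.31·(-5.791599) = -2.985396
p(1.31) ≈ -2.9854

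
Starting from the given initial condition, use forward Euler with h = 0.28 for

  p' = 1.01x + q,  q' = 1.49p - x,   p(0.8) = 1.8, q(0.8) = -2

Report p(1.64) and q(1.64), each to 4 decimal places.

Euler on (p,q): p_{n+1} = p_n + h·p', q_{n+1} = q_n + h·q'.
0.800000: (1.800000, -2.000000); f=(-1.192000, 1.882000) → (1.466240, -1.473040)
1.080000: (1.466240, -1.473040); f=(-0.382240, 1.104698) → (1.359213, -1.163725)
1.360000: (1.359213, -1.163725); f=(0.209875, 0.665227) → (1.417978, -0.977461)
(p(1.64), q(1.64)) ≈ (1.4180, -0.9775)

1.4180, -0.9775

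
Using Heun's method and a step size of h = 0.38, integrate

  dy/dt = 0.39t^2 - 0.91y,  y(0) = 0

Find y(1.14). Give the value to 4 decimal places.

0.1653

Heun: k1 = f(t_n, y_n); k2 = f(t_n + h, y_n + h·k1); y_{n+1} = y_n + (h/2)·(k1 + k2).
t=0.000000, y=0.000000:
  k1 = f(0.000000, 0.000000) = 0.000000
  k2 = f(0.380000, 0.000000) = 0.056316
  y ← 0.000000 + (0.38/2)·(0.000000 + 0.056316) = 0.010700
t=0.380000, y=0.010700:
  k1 = f(0.380000, 0.010700) = 0.046579
  k2 = f(0.760000, 0.028400) = 0.199420
  y ← 0.010700 + (0.38/2)·(0.046579 + 0.199420) = 0.057440
t=0.760000, y=0.057440:
  k1 = f(0.760000, 0.057440) = 0.172994
  k2 = f(1.140000, 0.123177) = 0.394753
  y ← 0.057440 + (0.38/2)·(0.172994 + 0.394753) = 0.165312
y(1.14) ≈ 0.1653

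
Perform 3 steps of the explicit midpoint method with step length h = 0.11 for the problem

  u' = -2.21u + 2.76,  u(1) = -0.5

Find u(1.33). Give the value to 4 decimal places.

0.3982

Midpoint: k1 = f(x_n, u_n); k2 = f(x_n + h/2, u_n + (h/2)·k1); u_{n+1} = u_n + h·k2.
x=1.000000, u=-0.500000:
  k1 = f(1.000000, -0.500000) = 3.865000
  k2 = f(1.055000, -0.287425) = 3.395209
  u ← -0.500000 + 0.11·3.395209 = -0.126527
x=1.110000, u=-0.126527:
  k1 = f(1.110000, -0.126527) = 3.039625
  k2 = f(1.165000, 0.040652) = 2.670158
  u ← -0.126527 + 0.11·2.670158 = 0.167190
x=1.220000, u=0.167190:
  k1 = f(1.220000, 0.167190) = 2.390509
  k2 = f(1.275000, 0.298668) = 2.099943
  u ← 0.167190 + 0.11·2.099943 = 0.398184
u(1.33) ≈ 0.3982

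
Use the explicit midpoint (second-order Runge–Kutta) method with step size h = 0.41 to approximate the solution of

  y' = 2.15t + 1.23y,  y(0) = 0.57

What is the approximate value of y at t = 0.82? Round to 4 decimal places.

2.4452

Midpoint: k1 = f(t_n, y_n); k2 = f(t_n + h/2, y_n + (h/2)·k1); y_{n+1} = y_n + h·k2.
t=0.000000, y=0.570000:
  k1 = f(0.000000, 0.570000) = 0.701100
  k2 = f(0.205000, 0.713725) = 1.318632
  y ← 0.570000 + 0.41·1.318632 = 1.110639
t=0.410000, y=1.110639:
  k1 = f(0.410000, 1.110639) = 2.247586
  k2 = f(0.615000, 1.571394) = 3.255065
  y ← 1.110639 + 0.41·3.255065 = 2.445216
y(0.82) ≈ 2.4452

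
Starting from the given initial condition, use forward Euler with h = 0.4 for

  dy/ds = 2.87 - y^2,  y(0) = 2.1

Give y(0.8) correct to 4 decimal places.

1.7511

Euler: y_{n+1} = y_n + h·f(s_n, y_n).
s=0.000000, y=2.100000: f=-1.540000 → y ← 2.100000 + 0.4·(-1.540000) = 1.484000
s=0.400000, y=1.484000: f=0.667744 → y ← 1.484000 + 0.4·0.667744 = 1.751098
y(0.8) ≈ 1.7511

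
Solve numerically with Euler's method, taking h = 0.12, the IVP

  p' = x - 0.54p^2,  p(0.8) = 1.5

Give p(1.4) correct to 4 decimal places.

1.4483

Euler: p_{n+1} = p_n + h·f(x_n, p_n).
x=0.800000, p=1.500000: f=-0.415000 → p ← 1.500000 + 0.12·(-0.415000) = 1.450200
x=0.920000, p=1.450200: f=-0.215663 → p ← 1.450200 + 0.12·(-0.215663) = 1.424320
x=1.040000, p=1.424320: f=-0.055492 → p ← 1.424320 + 0.12·(-0.055492) = 1.417661
x=1.160000, p=1.417661: f=0.074728 → p ← 1.417661 + 0.12·0.074728 = 1.426629
x=1.280000, p=1.426629: f=0.180955 → p ← 1.426629 + 0.12·0.180955 = 1.448343
p(1.4) ≈ 1.4483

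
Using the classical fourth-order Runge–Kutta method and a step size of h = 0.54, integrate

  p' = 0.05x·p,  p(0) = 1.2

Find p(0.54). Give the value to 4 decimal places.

RK4: k1 = f(x_n, p_n); k2 = f(x_n + h/2, p_n + (h/2)·k1); k3 = f(x_n + h/2, p_n + (h/2)·k2); k4 = f(x_n + h, p_n + h·k3); p_{n+1} = p_n + (h/6)·(k1 + 2k2 + 2k3 + k4).
x=0.000000, p=1.200000:
  k1 = f(0.000000, 1.200000) = 0.000000
  k2 = f(0.270000, 1.200000) = 0.016200
  k3 = f(0.270000, 1.204374) = 0.016259
  k4 = f(0.540000, 1.208780) = 0.032637
  p ← 1.200000 + (0.54/6)·(k1 + 2k2 + 2k3 + k4) = 1.208780
p(0.54) ≈ 1.2088

1.2088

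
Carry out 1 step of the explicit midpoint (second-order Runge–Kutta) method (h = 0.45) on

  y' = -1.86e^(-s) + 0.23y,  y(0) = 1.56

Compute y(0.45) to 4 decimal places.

Midpoint: k1 = f(s_n, y_n); k2 = f(s_n + h/2, y_n + (h/2)·k1); y_{n+1} = y_n + h·k2.
s=0.000000, y=1.560000:
  k1 = f(0.000000, 1.560000) = -1.501200
  k2 = f(0.225000, 1.222230) = -1.204127
  y ← 1.560000 + 0.45·(-1.204127) = 1.018143
y(0.45) ≈ 1.0181

1.0181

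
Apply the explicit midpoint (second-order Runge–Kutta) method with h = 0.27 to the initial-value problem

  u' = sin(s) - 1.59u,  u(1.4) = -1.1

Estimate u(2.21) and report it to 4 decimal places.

0.0913

Midpoint: k1 = f(s_n, u_n); k2 = f(s_n + h/2, u_n + (h/2)·k1); u_{n+1} = u_n + h·k2.
s=1.400000, u=-1.100000:
  k1 = f(1.400000, -1.100000) = 2.734450
  k2 = f(1.535000, -0.730849) = 2.161410
  u ← -1.100000 + 0.27·2.161410 = -0.516419
s=1.670000, u=-0.516419:
  k1 = f(1.670000, -0.516419) = 1.816190
  k2 = f(1.805000, -0.271234) = 1.403961
  u ← -0.516419 + 0.27·1.403961 = -0.137350
s=1.940000, u=-0.137350:
  k1 = f(1.940000, -0.137350) = 1.151001
  k2 = f(2.075000, 0.018035) = 0.846883
  u ← -0.137350 + 0.27·0.846883 = 0.091309
u(2.21) ≈ 0.0913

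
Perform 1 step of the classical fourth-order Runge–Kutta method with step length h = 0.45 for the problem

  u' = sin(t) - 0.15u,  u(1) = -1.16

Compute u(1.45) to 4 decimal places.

-0.6780

RK4: k1 = f(t_n, u_n); k2 = f(t_n + h/2, u_n + (h/2)·k1); k3 = f(t_n + h/2, u_n + (h/2)·k2); k4 = f(t_n + h, u_n + h·k3); u_{n+1} = u_n + (h/6)·(k1 + 2k2 + 2k3 + k4).
t=1.000000, u=-1.160000:
  k1 = f(1.000000, -1.160000) = 1.015471
  k2 = f(1.225000, -0.931519) = 1.080534
  k3 = f(1.225000, -0.916880) = 1.078338
  k4 = f(1.450000, -0.674748) = 1.093925
  u ← -1.160000 + (0.45/6)·(k1 + 2k2 + 2k3 + k4) = -0.677965
u(1.45) ≈ -0.6780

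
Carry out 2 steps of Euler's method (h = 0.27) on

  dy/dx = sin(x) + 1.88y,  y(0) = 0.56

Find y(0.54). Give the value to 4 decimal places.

Euler: y_{n+1} = y_n + h·f(x_n, y_n).
x=0.000000, y=0.560000: f=1.052800 → y ← 0.560000 + 0.27·1.052800 = 0.844256
x=0.270000, y=0.844256: f=1.853933 → y ← 0.844256 + 0.27·1.853933 = 1.344818
y(0.54) ≈ 1.3448

1.3448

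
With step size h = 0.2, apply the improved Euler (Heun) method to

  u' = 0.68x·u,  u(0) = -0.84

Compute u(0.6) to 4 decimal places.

-0.9491

Heun: k1 = f(x_n, u_n); k2 = f(x_n + h, u_n + h·k1); u_{n+1} = u_n + (h/2)·(k1 + k2).
x=0.000000, u=-0.840000:
  k1 = f(0.000000, -0.840000) = 0.000000
  k2 = f(0.200000, -0.840000) = -0.114240
  u ← -0.840000 + (0.2/2)·(0.000000 + (-0.114240)) = -0.851424
x=0.200000, u=-0.851424:
  k1 = f(0.200000, -0.851424) = -0.115794
  k2 = f(0.400000, -0.874583) = -0.237887
  u ← -0.851424 + (0.2/2)·(-0.115794 + (-0.237887)) = -0.886792
x=0.400000, u=-0.886792:
  k1 = f(0.400000, -0.886792) = -0.241207
  k2 = f(0.600000, -0.935034) = -0.381494
  u ← -0.886792 + (0.2/2)·(-0.241207 + (-0.381494)) = -0.949062
u(0.6) ≈ -0.9491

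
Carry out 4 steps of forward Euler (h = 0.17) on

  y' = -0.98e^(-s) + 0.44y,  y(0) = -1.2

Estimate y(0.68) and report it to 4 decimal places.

-2.1981

Euler: y_{n+1} = y_n + h·f(s_n, y_n).
s=0.000000, y=-1.200000: f=-1.508000 → y ← -1.200000 + 0.17·(-1.508000) = -1.456360
s=0.170000, y=-1.456360: f=-1.467590 → y ← -1.456360 + 0.17·(-1.467590) = -1.705850
s=0.340000, y=-1.705850: f=-1.448109 → y ← -1.705850 + 0.17·(-1.448109) = -1.952029
s=0.510000, y=-1.952029: f=-1.447378 → y ← -1.952029 + 0.17·(-1.447378) = -2.198083
y(0.68) ≈ -2.1981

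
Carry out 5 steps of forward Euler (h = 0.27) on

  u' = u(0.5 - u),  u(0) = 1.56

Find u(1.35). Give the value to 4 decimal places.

0.6995

Euler: u_{n+1} = u_n + h·f(x_n, u_n).
x=0.000000, u=1.560000: f=-1.653600 → u ← 1.560000 + 0.27·(-1.653600) = 1.113528
x=0.270000, u=1.113528: f=-0.683181 → u ← 1.113528 + 0.27·(-0.683181) = 0.929069
x=0.540000, u=0.929069: f=-0.398635 → u ← 0.929069 + 0.27·(-0.398635) = 0.821438
x=0.810000, u=0.821438: f=-0.264041 → u ← 0.821438 + 0.27·(-0.264041) = 0.750147
x=1.080000, u=0.750147: f=-0.187647 → u ← 0.750147 + 0.27·(-0.187647) = 0.699482
u(1.35) ≈ 0.6995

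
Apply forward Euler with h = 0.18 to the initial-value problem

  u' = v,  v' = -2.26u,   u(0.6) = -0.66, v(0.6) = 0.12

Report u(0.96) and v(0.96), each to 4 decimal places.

-0.5685, 0.6482

Euler on (u,v): u_{n+1} = u_n + h·u', v_{n+1} = v_n + h·v'.
0.600000: (-0.660000, 0.120000); f=(0.120000, 1.491600) → (-0.638400, 0.388488)
0.780000: (-0.638400, 0.388488); f=(0.388488, 1.442784) → (-0.568472, 0.648189)
(u(0.96), v(0.96)) ≈ (-0.5685, 0.6482)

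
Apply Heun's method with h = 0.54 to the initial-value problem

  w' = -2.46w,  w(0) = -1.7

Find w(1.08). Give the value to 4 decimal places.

-0.5216

Heun: k1 = f(t_n, w_n); k2 = f(t_n + h, w_n + h·k1); w_{n+1} = w_n + (h/2)·(k1 + k2).
t=0.000000, w=-1.700000:
  k1 = f(0.000000, -1.700000) = 4.182000
  k2 = f(0.540000, 0.558280) = -1.373369
  w ← -1.700000 + (0.54/2)·(4.182000 + (-1.373369)) = -0.941670
t=0.540000, w=-0.941670:
  k1 = f(0.540000, -0.941670) = 2.316507
  k2 = f(1.080000, 0.309244) = -0.760741
  w ← -0.941670 + (0.54/2)·(2.316507 + (-0.760741)) = -0.521613
w(1.08) ≈ -0.5216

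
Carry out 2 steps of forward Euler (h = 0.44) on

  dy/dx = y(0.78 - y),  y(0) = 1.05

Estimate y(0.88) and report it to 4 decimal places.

0.8661

Euler: y_{n+1} = y_n + h·f(x_n, y_n).
x=0.000000, y=1.050000: f=-0.283500 → y ← 1.050000 + 0.44·(-0.283500) = 0.925260
x=0.440000, y=0.925260: f=-0.134403 → y ← 0.925260 + 0.44·(-0.134403) = 0.866123
y(0.88) ≈ 0.8661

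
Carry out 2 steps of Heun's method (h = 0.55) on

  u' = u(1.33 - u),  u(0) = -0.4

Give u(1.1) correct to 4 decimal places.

Heun: k1 = f(t_n, u_n); k2 = f(t_n + h, u_n + h·k1); u_{n+1} = u_n + (h/2)·(k1 + k2).
t=0.000000, u=-0.400000:
  k1 = f(0.000000, -0.400000) = -0.692000
  k2 = f(0.550000, -0.780600) = -1.647534
  u ← -0.400000 + (0.55/2)·(-0.692000 + (-1.647534)) = -1.043372
t=0.550000, u=-1.043372:
  k1 = f(0.550000, -1.043372) = -2.476310
  k2 = f(1.100000, -2.405342) = -8.984777
  u ← -1.043372 + (0.55/2)·(-2.476310 + (-8.984777)) = -4.195171
u(1.1) ≈ -4.1952

-4.1952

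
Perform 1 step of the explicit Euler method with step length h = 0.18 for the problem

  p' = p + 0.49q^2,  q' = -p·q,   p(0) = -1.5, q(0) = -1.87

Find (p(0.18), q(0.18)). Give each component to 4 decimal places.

Euler on (p,q): p_{n+1} = p_n + h·p', q_{n+1} = q_n + h·q'.
0.000000: (-1.500000, -1.870000); f=(0.213481, -2.805000) → (-1.461573, -2.374900)
(p(0.18), q(0.18)) ≈ (-1.4616, -2.3749)

-1.4616, -2.3749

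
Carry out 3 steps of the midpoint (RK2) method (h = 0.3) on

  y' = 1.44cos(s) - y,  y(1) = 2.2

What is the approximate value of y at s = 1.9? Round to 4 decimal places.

Midpoint: k1 = f(s_n, y_n); k2 = f(s_n + h/2, y_n + (h/2)·k1); y_{n+1} = y_n + h·k2.
s=1.000000, y=2.200000:
  k1 = f(1.000000, 2.200000) = -1.421965
  k2 = f(1.150000, 1.986705) = -1.398483
  y ← 2.200000 + 0.3·(-1.398483) = 1.780455
s=1.300000, y=1.780455:
  k1 = f(1.300000, 1.780455) = -1.395257
  k2 = f(1.450000, 1.571166) = -1.397642
  y ← 1.780455 + 0.3·(-1.397642) = 1.361162
s=1.600000, y=1.361162:
  k1 = f(1.600000, 1.361162) = -1.403210
  k2 = f(1.750000, 1.150681) = -1.407355
  y ← 1.361162 + 0.3·(-1.407355) = 0.938956
y(1.9) ≈ 0.9390

0.9390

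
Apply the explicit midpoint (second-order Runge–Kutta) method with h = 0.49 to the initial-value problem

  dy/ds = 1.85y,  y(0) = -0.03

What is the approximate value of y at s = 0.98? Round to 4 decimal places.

-0.1611

Midpoint: k1 = f(s_n, y_n); k2 = f(s_n + h/2, y_n + (h/2)·k1); y_{n+1} = y_n + h·k2.
s=0.000000, y=-0.030000:
  k1 = f(0.000000, -0.030000) = -0.055500
  k2 = f(0.245000, -0.043597) = -0.080655
  y ← -0.030000 + 0.49·(-0.080655) = -0.069521
s=0.490000, y=-0.069521:
  k1 = f(0.490000, -0.069521) = -0.128614
  k2 = f(0.735000, -0.101032) = -0.186908
  y ← -0.069521 + 0.49·(-0.186908) = -0.161106
y(0.98) ≈ -0.1611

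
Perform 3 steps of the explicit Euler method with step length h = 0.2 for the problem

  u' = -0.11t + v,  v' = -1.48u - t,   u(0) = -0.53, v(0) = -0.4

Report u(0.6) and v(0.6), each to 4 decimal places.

-0.6923, 0.0137

Euler on (u,v): u_{n+1} = u_n + h·u', v_{n+1} = v_n + h·v'.
0.000000: (-0.530000, -0.400000); f=(-0.400000, 0.784400) → (-0.610000, -0.243120)
0.200000: (-0.610000, -0.243120); f=(-0.265120, 0.702800) → (-0.663024, -0.102560)
0.400000: (-0.663024, -0.102560); f=(-0.146560, 0.581276) → (-0.692336, 0.013695)
(u(0.6), v(0.6)) ≈ (-0.6923, 0.0137)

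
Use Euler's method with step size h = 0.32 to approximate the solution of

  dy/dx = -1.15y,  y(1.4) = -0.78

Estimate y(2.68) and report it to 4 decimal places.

Euler: y_{n+1} = y_n + h·f(x_n, y_n).
x=1.400000, y=-0.780000: f=0.897000 → y ← -0.780000 + 0.32·0.897000 = -0.492960
x=1.720000, y=-0.492960: f=0.566904 → y ← -0.492960 + 0.32·0.566904 = -0.311551
x=2.040000, y=-0.311551: f=0.358283 → y ← -0.311551 + 0.32·0.358283 = -0.196900
x=2.360000, y=-0.196900: f=0.226435 → y ← -0.196900 + 0.32·0.226435 = -0.124441
y(2.68) ≈ -0.1244

-0.1244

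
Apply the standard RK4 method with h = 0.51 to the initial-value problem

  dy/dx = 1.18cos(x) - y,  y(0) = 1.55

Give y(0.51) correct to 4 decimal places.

RK4: k1 = f(x_n, y_n); k2 = f(x_n + h/2, y_n + (h/2)·k1); k3 = f(x_n + h/2, y_n + (h/2)·k2); k4 = f(x_n + h, y_n + h·k3); y_{n+1} = y_n + (h/6)·(k1 + 2k2 + 2k3 + k4).
x=0.000000, y=1.550000:
  k1 = f(0.000000, 1.550000) = -0.370000
  k2 = f(0.255000, 1.455650) = -0.313807
  k3 = f(0.255000, 1.469979) = -0.328136
  k4 = f(0.510000, 1.382650) = -0.352812
  y ← 1.550000 + (0.51/6)·(k1 + 2k2 + 2k3 + k4) = 1.379431
y(0.51) ≈ 1.3794

1.3794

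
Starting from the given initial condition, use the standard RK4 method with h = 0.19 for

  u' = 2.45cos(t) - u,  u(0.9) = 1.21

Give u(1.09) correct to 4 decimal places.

RK4: k1 = f(t_n, u_n); k2 = f(t_n + h/2, u_n + (h/2)·k1); k3 = f(t_n + h/2, u_n + (h/2)·k2); k4 = f(t_n + h, u_n + h·k3); u_{n+1} = u_n + (h/6)·(k1 + 2k2 + 2k3 + k4).
t=0.900000, u=1.210000:
  k1 = f(0.900000, 1.210000) = 0.312944
  k2 = f(0.995000, 1.239730) = 0.094302
  k3 = f(0.995000, 1.218959) = 0.115073
  k4 = f(1.090000, 1.231864) = -0.098775
  u ← 1.210000 + (0.19/6)·(k1 + 2k2 + 2k3 + k4) = 1.230043
u(1.09) ≈ 1.2300

1.2300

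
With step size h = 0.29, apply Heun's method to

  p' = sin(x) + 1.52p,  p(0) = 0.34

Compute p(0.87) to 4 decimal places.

Heun: k1 = f(x_n, p_n); k2 = f(x_n + h, p_n + h·k1); p_{n+1} = p_n + (h/2)·(k1 + k2).
x=0.000000, p=0.340000:
  k1 = f(0.000000, 0.340000) = 0.516800
  k2 = f(0.290000, 0.489872) = 1.030558
  p ← 0.340000 + (0.29/2)·(0.516800 + 1.030558) = 0.564367
x=0.290000, p=0.564367:
  k1 = f(0.290000, 0.564367) = 1.143790
  k2 = f(0.580000, 0.896066) = 1.910044
  p ← 0.564367 + (0.29/2)·(1.143790 + 1.910044) = 1.007173
x=0.580000, p=1.007173:
  k1 = f(0.580000, 1.007173) = 2.078927
  k2 = f(0.870000, 1.610061) = 3.211622
  p ← 1.007173 + (0.29/2)·(2.078927 + 3.211622) = 1.774302
p(0.87) ≈ 1.7743

1.7743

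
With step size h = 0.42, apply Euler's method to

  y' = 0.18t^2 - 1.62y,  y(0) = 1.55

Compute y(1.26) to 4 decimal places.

0.1082

Euler: y_{n+1} = y_n + h·f(t_n, y_n).
t=0.000000, y=1.550000: f=-2.511000 → y ← 1.550000 + 0.42·(-2.511000) = 0.495380
t=0.420000, y=0.495380: f=-0.770764 → y ← 0.495380 + 0.42·(-0.770764) = 0.171659
t=0.840000, y=0.171659: f=-0.151080 → y ← 0.171659 + 0.42·(-0.151080) = 0.108206
y(1.26) ≈ 0.1082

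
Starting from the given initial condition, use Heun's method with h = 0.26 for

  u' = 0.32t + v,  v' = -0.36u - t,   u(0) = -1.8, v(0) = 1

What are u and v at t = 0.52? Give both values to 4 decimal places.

Heun on (u,v): k1 = f(t_n, state_n); k2 = f(t_n + h, state_n + h·k1); state_{n+1} = state_n + (h/2)·(k1 + k2).
0.000000: (-1.800000, 1.000000)
  k1 = (1.000000, 0.648000)
  predictor → (-1.540000, 1.168480)
  k2 = (1.251680, 0.294400)
  → (-1.507282, 1.122512)
0.260000: (-1.507282, 1.122512)
  k1 = (1.205712, 0.282621)
  predictor → (-1.193796, 1.195994)
  k2 = (1.362394, -0.090233)
  → (-1.173428, 1.147522)
(u(0.52), v(0.52)) ≈ (-1.1734, 1.1475)

-1.1734, 1.1475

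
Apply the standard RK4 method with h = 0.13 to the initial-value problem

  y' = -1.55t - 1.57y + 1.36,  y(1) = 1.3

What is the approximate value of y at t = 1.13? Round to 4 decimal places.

1.0254

RK4: k1 = f(t_n, y_n); k2 = f(t_n + h/2, y_n + (h/2)·k1); k3 = f(t_n + h/2, y_n + (h/2)·k2); k4 = f(t_n + h, y_n + h·k3); y_{n+1} = y_n + (h/6)·(k1 + 2k2 + 2k3 + k4).
t=1.000000, y=1.300000:
  k1 = f(1.000000, 1.300000) = -2.231000
  k2 = f(1.065000, 1.154985) = -2.104076
  k3 = f(1.065000, 1.163235) = -2.117029
  k4 = f(1.130000, 1.024786) = -2.000414
  y ← 1.300000 + (0.13/6)·(k1 + 2k2 + 2k3 + k4) = 1.025405
y(1.13) ≈ 1.0254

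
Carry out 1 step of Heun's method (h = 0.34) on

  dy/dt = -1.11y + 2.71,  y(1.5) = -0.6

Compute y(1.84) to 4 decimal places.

Heun: k1 = f(t_n, y_n); k2 = f(t_n + h, y_n + h·k1); y_{n+1} = y_n + (h/2)·(k1 + k2).
t=1.500000, y=-0.600000:
  k1 = f(1.500000, -0.600000) = 3.376000
  k2 = f(1.840000, 0.547840) = 2.101898
  y ← -0.600000 + (0.34/2)·(3.376000 + 2.101898) = 0.331243
y(1.84) ≈ 0.3312

0.3312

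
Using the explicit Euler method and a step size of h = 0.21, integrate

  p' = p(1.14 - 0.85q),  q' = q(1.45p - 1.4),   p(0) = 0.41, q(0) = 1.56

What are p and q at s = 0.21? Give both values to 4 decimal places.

Euler on (p,q): p_{n+1} = p_n + h·p', q_{n+1} = q_n + h·q'.
0.000000: (0.410000, 1.560000); f=(-0.076260, -1.256580) → (0.393985, 1.296118)
(p(0.21), q(0.21)) ≈ (0.3940, 1.2961)

0.3940, 1.2961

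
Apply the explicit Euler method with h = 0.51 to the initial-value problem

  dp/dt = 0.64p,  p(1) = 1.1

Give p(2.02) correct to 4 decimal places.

1.9353

Euler: p_{n+1} = p_n + h·f(t_n, p_n).
t=1.000000, p=1.100000: f=0.704000 → p ← 1.100000 + 0.51·0.704000 = 1.459040
t=1.510000, p=1.459040: f=0.933786 → p ← 1.459040 + 0.51·0.933786 = 1.935271
p(2.02) ≈ 1.9353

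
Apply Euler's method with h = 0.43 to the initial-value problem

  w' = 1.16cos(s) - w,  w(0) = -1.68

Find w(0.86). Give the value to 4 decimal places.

0.1919

Euler: w_{n+1} = w_n + h·f(s_n, w_n).
s=0.000000, w=-1.680000: f=2.840000 → w ← -1.680000 + 0.43·2.840000 = -0.458800
s=0.430000, w=-0.458800: f=1.513200 → w ← -0.458800 + 0.43·1.513200 = 0.191876
w(0.86) ≈ 0.1919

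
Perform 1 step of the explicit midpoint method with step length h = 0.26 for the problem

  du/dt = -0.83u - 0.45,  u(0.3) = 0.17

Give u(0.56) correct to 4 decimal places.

0.0329

Midpoint: k1 = f(t_n, u_n); k2 = f(t_n + h/2, u_n + (h/2)·k1); u_{n+1} = u_n + h·k2.
t=0.300000, u=0.170000:
  k1 = f(0.300000, 0.170000) = -0.591100
  k2 = f(0.430000, 0.093157) = -0.527320
  u ← 0.170000 + 0.26·(-0.527320) = 0.032897
u(0.56) ≈ 0.0329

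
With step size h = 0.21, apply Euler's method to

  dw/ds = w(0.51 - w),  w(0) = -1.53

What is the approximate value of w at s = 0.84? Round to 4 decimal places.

Euler: w_{n+1} = w_n + h·f(s_n, w_n).
s=0.000000, w=-1.530000: f=-3.121200 → w ← -1.530000 + 0.21·(-3.121200) = -2.185452
s=0.210000, w=-2.185452: f=-5.890781 → w ← -2.185452 + 0.21·(-5.890781) = -3.422516
s=0.420000, w=-3.422516: f=-13.459099 → w ← -3.422516 + 0.21·(-13.459099) = -6.248927
s=0.630000, w=-6.248927: f=-42.236039 → w ← -6.248927 + 0.21·(-42.236039) = -15.118495
w(0.84) ≈ -15.1185

-15.1185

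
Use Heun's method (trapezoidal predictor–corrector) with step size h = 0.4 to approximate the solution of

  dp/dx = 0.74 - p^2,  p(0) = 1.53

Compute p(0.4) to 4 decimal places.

1.1995

Heun: k1 = f(x_n, p_n); k2 = f(x_n + h, p_n + h·k1); p_{n+1} = p_n + (h/2)·(k1 + k2).
x=0.000000, p=1.530000:
  k1 = f(0.000000, 1.530000) = -1.600900
  k2 = f(0.400000, 0.889640) = -0.051459
  p ← 1.530000 + (0.4/2)·(-1.600900 + (-0.051459)) = 1.199528
p(0.4) ≈ 1.1995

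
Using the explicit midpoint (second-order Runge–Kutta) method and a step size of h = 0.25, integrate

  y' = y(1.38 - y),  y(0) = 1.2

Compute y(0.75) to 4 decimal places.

Midpoint: k1 = f(t_n, y_n); k2 = f(t_n + h/2, y_n + (h/2)·k1); y_{n+1} = y_n + h·k2.
t=0.000000, y=1.200000:
  k1 = f(0.000000, 1.200000) = 0.216000
  k2 = f(0.125000, 1.227000) = 0.187731
  y ← 1.200000 + 0.25·0.187731 = 1.246933
t=0.250000, y=1.246933:
  k1 = f(0.250000, 1.246933) = 0.165926
  k2 = f(0.375000, 1.267673) = 0.142393
  y ← 1.246933 + 0.25·0.142393 = 1.282531
t=0.500000, y=1.282531:
  k1 = f(0.500000, 1.282531) = 0.125007
  k2 = f(0.625000, 1.298157) = 0.106245
  y ← 1.282531 + 0.25·0.106245 = 1.309092
y(0.75) ≈ 1.3091

1.3091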